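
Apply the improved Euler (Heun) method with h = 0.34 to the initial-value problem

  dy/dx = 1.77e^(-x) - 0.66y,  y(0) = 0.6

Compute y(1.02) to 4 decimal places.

1.0769

Heun: k1 = f(x_n, y_n); k2 = f(x_n + h, y_n + h·k1); y_{n+1} = y_n + (h/2)·(k1 + k2).
x=0.000000, y=0.600000:
  k1 = f(0.000000, 0.600000) = 1.374000
  k2 = f(0.340000, 1.067160) = 0.555508
  y ← 0.600000 + (0.34/2)·(1.374000 + 0.555508) = 0.928016
x=0.340000, y=0.928016:
  k1 = f(0.340000, 0.928016) = 0.647343
  k2 = f(0.680000, 1.148113) = 0.138958
  y ← 0.928016 + (0.34/2)·(0.647343 + 0.138958) = 1.061687
x=0.680000, y=1.061687:
  k1 = f(0.680000, 1.061687) = 0.195998
  k2 = f(1.020000, 1.128327) = -0.106443
  y ← 1.061687 + (0.34/2)·(0.195998 + (-0.106443)) = 1.076912
y(1.02) ≈ 1.0769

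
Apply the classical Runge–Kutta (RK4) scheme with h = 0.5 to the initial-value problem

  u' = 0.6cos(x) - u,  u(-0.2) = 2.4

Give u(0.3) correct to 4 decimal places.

RK4: k1 = f(x_n, u_n); k2 = f(x_n + h/2, u_n + (h/2)·k1); k3 = f(x_n + h/2, u_n + (h/2)·k2); k4 = f(x_n + h, u_n + h·k3); u_{n+1} = u_n + (h/6)·(k1 + 2k2 + 2k3 + k4).
x=-0.200000, u=2.400000:
  k1 = f(-0.200000, 2.400000) = -1.811960
  k2 = f(0.050000, 1.947010) = -1.347760
  k3 = f(0.050000, 2.063060) = -1.463810
  k4 = f(0.300000, 1.668095) = -1.094893
  u ← 2.400000 + (0.5/6)·(k1 + 2k2 + 2k3 + k4) = 1.689167
u(0.3) ≈ 1.6892

1.6892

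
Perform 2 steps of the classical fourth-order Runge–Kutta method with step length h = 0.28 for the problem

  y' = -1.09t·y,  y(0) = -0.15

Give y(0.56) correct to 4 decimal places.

-0.1264

RK4: k1 = f(t_n, y_n); k2 = f(t_n + h/2, y_n + (h/2)·k1); k3 = f(t_n + h/2, y_n + (h/2)·k2); k4 = f(t_n + h, y_n + h·k3); y_{n+1} = y_n + (h/6)·(k1 + 2k2 + 2k3 + k4).
t=0.000000, y=-0.150000:
  k1 = f(0.000000, -0.150000) = 0.000000
  k2 = f(0.140000, -0.150000) = 0.022890
  k3 = f(0.140000, -0.146795) = 0.022401
  k4 = f(0.280000, -0.143728) = 0.043866
  y ← -0.150000 + (0.28/6)·(k1 + 2k2 + 2k3 + k4) = -0.143726
t=0.280000, y=-0.143726:
  k1 = f(0.280000, -0.143726) = 0.043865
  k2 = f(0.420000, -0.137585) = 0.062986
  k3 = f(0.420000, -0.134908) = 0.061761
  k4 = f(0.560000, -0.126433) = 0.077175
  y ← -0.143726 + (0.28/6)·(k1 + 2k2 + 2k3 + k4) = -0.126434
y(0.56) ≈ -0.1264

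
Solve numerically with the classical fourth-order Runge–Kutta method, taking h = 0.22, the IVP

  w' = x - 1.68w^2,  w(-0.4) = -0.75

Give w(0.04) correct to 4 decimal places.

-1.9851

RK4: k1 = f(x_n, w_n); k2 = f(x_n + h/2, w_n + (h/2)·k1); k3 = f(x_n + h/2, w_n + (h/2)·k2); k4 = f(x_n + h, w_n + h·k3); w_{n+1} = w_n + (h/6)·(k1 + 2k2 + 2k3 + k4).
x=-0.400000, w=-0.750000:
  k1 = f(-0.400000, -0.750000) = -1.345000
  k2 = f(-0.290000, -0.897950) = -1.644608
  k3 = f(-0.290000, -0.930907) = -1.745867
  k4 = f(-0.180000, -1.134091) = -2.340752
  w ← -0.750000 + (0.22/6)·(k1 + 2k2 + 2k3 + k4) = -1.133779
x=-0.180000, w=-1.133779:
  k1 = f(-0.180000, -1.133779) = -2.339564
  k2 = f(-0.070000, -1.391131) = -3.321213
  k3 = f(-0.070000, -1.499113) = -3.845528
  k4 = f(0.040000, -1.979795) = -6.544910
  w ← -1.133779 + (0.22/6)·(k1 + 2k2 + 2k3 + k4) = -1.985104
w(0.04) ≈ -1.9851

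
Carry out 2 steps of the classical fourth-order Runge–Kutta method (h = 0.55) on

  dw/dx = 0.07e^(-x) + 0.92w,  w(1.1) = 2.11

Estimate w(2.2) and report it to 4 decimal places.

RK4: k1 = f(x_n, w_n); k2 = f(x_n + h/2, w_n + (h/2)·k1); k3 = f(x_n + h/2, w_n + (h/2)·k2); k4 = f(x_n + h, w_n + h·k3); w_{n+1} = w_n + (h/6)·(k1 + 2k2 + 2k3 + k4).
x=1.100000, w=2.110000:
  k1 = f(1.100000, 2.110000) = 1.964501
  k2 = f(1.375000, 2.650238) = 2.455918
  k3 = f(1.375000, 2.785377) = 2.580246
  k4 = f(1.650000, 3.529135) = 3.260248
  w ← 2.110000 + (0.55/6)·(k1 + 2k2 + 2k3 + k4) = 3.512232
x=1.650000, w=3.512232:
  k1 = f(1.650000, 3.512232) = 3.244697
  k2 = f(1.925000, 4.404524) = 4.062373
  k3 = f(1.925000, 4.629385) = 4.269245
  k4 = f(2.200000, 5.860317) = 5.399248
  w ← 3.512232 + (0.55/6)·(k1 + 2k2 + 2k3 + k4) = 5.832057
w(2.2) ≈ 5.8321

5.8321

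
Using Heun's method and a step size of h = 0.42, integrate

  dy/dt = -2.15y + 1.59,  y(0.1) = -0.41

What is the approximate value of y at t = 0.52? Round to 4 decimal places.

Heun: k1 = f(t_n, y_n); k2 = f(t_n + h, y_n + h·k1); y_{n+1} = y_n + (h/2)·(k1 + k2).
t=0.100000, y=-0.410000:
  k1 = f(0.100000, -0.410000) = 2.471500
  k2 = f(0.520000, 0.628030) = 0.239736
  y ← -0.410000 + (0.42/2)·(2.471500 + 0.239736) = 0.159359
y(0.52) ≈ 0.1594

0.1594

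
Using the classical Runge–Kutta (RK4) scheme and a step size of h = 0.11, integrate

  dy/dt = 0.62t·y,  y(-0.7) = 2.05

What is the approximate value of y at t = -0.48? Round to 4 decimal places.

1.8915

RK4: k1 = f(t_n, y_n); k2 = f(t_n + h/2, y_n + (h/2)·k1); k3 = f(t_n + h/2, y_n + (h/2)·k2); k4 = f(t_n + h, y_n + h·k3); y_{n+1} = y_n + (h/6)·(k1 + 2k2 + 2k3 + k4).
t=-0.700000, y=2.050000:
  k1 = f(-0.700000, 2.050000) = -0.889700
  k2 = f(-0.645000, 2.001066) = -0.800226
  k3 = f(-0.645000, 2.005988) = -0.802194
  k4 = f(-0.590000, 1.961759) = -0.717611
  y ← 2.050000 + (0.11/6)·(k1 + 2k2 + 2k3 + k4) = 1.961777
t=-0.590000, y=1.961777:
  k1 = f(-0.590000, 1.961777) = -0.717618
  k2 = f(-0.535000, 1.922308) = -0.637630
  k3 = f(-0.535000, 1.926708) = -0.639089
  k4 = f(-0.480000, 1.891477) = -0.562904
  y ← 1.961777 + (0.11/6)·(k1 + 2k2 + 2k3 + k4) = 1.891488
y(-0.48) ≈ 1.8915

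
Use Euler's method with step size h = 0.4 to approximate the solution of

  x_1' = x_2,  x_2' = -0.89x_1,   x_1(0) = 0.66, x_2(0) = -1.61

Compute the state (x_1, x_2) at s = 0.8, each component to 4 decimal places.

-0.7220, -1.8507

Euler on (x_1,x_2): x_1_{n+1} = x_1_n + h·x_1', x_2_{n+1} = x_2_n + h·x_2'.
0.000000: (0.660000, -1.610000); f=(-1.610000, -0.587400) → (0.016000, -1.844960)
0.400000: (0.016000, -1.844960); f=(-1.844960, -0.014240) → (-0.721984, -1.850656)
(x_1(0.8), x_2(0.8)) ≈ (-0.7220, -1.8507)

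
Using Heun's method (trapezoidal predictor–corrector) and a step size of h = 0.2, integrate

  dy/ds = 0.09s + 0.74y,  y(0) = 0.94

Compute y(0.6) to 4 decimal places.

1.4818

Heun: k1 = f(s_n, y_n); k2 = f(s_n + h, y_n + h·k1); y_{n+1} = y_n + (h/2)·(k1 + k2).
s=0.000000, y=0.940000:
  k1 = f(0.000000, 0.940000) = 0.695600
  k2 = f(0.200000, 1.079120) = 0.816549
  y ← 0.940000 + (0.2/2)·(0.695600 + 0.816549) = 1.091215
s=0.200000, y=1.091215:
  k1 = f(0.200000, 1.091215) = 0.825499
  k2 = f(0.400000, 1.256315) = 0.965673
  y ← 1.091215 + (0.2/2)·(0.825499 + 0.965673) = 1.270332
s=0.400000, y=1.270332:
  k1 = f(0.400000, 1.270332) = 0.976046
  k2 = f(0.600000, 1.465541) = 1.138500
  y ← 1.270332 + (0.2/2)·(0.976046 + 1.138500) = 1.481787
y(0.6) ≈ 1.4818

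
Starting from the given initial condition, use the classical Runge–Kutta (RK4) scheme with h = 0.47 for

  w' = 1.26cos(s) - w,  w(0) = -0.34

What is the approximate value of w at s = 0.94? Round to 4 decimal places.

0.5009

RK4: k1 = f(s_n, w_n); k2 = f(s_n + h/2, w_n + (h/2)·k1); k3 = f(s_n + h/2, w_n + (h/2)·k2); k4 = f(s_n + h, w_n + h·k3); w_{n+1} = w_n + (h/6)·(k1 + 2k2 + 2k3 + k4).
s=0.000000, w=-0.340000:
  k1 = f(0.000000, -0.340000) = 1.600000
  k2 = f(0.235000, 0.036000) = 1.189368
  k3 = f(0.235000, -0.060499) = 1.285867
  k4 = f(0.470000, 0.264357) = 0.859019
  w ← -0.340000 + (0.47/6)·(k1 + 2k2 + 2k3 + k4) = 0.240410
s=0.470000, w=0.240410:
  k1 = f(0.470000, 0.240410) = 0.882966
  k2 = f(0.705000, 0.447907) = 0.511724
  k3 = f(0.705000, 0.360665) = 0.598966
  k4 = f(0.940000, 0.521924) = 0.221209
  w ← 0.240410 + (0.47/6)·(k1 + 2k2 + 2k3 + k4) = 0.500912
w(0.94) ≈ 0.5009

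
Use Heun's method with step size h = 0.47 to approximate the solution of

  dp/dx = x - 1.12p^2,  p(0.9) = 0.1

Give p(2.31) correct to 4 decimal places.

1.2143

Heun: k1 = f(x_n, p_n); k2 = f(x_n + h, p_n + h·k1); p_{n+1} = p_n + (h/2)·(k1 + k2).
x=0.900000, p=0.100000:
  k1 = f(0.900000, 0.100000) = 0.888800
  k2 = f(1.370000, 0.517736) = 1.069783
  p ← 0.100000 + (0.47/2)·(0.888800 + 1.069783) = 0.560267
x=1.370000, p=0.560267:
  k1 = f(1.370000, 0.560267) = 1.018433
  k2 = f(1.840000, 1.038931) = 0.631098
  p ← 0.560267 + (0.47/2)·(1.018433 + 0.631098) = 0.947907
x=1.840000, p=0.947907:
  k1 = f(1.840000, 0.947907) = 0.833649
  k2 = f(2.310000, 1.339722) = 0.299762
  p ← 0.947907 + (0.47/2)·(0.833649 + 0.299762) = 1.214259
p(2.31) ≈ 1.2143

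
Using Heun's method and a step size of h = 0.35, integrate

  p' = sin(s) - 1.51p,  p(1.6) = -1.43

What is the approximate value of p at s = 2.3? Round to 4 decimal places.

-0.1772

Heun: k1 = f(s_n, p_n); k2 = f(s_n + h, p_n + h·k1); p_{n+1} = p_n + (h/2)·(k1 + k2).
s=1.600000, p=-1.430000:
  k1 = f(1.600000, -1.430000) = 3.158874
  k2 = f(1.950000, -0.324394) = 1.418795
  p ← -1.430000 + (0.35/2)·(3.158874 + 1.418795) = -0.628908
s=1.950000, p=-0.628908:
  k1 = f(1.950000, -0.628908) = 1.878611
  k2 = f(2.300000, 0.028606) = 0.702510
  p ← -0.628908 + (0.35/2)·(1.878611 + 0.702510) = -0.177212
p(2.3) ≈ -0.1772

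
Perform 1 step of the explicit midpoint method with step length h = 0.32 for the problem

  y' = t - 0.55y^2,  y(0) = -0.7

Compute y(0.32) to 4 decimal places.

-0.7460

Midpoint: k1 = f(t_n, y_n); k2 = f(t_n + h/2, y_n + (h/2)·k1); y_{n+1} = y_n + h·k2.
t=0.000000, y=-0.700000:
  k1 = f(0.000000, -0.700000) = -0.269500
  k2 = f(0.160000, -0.743120) = -0.143725
  y ← -0.700000 + 0.32·(-0.143725) = -0.745992
y(0.32) ≈ -0.7460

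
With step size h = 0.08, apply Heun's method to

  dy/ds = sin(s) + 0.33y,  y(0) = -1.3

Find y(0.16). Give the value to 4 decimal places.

-1.3575

Heun: k1 = f(s_n, y_n); k2 = f(s_n + h, y_n + h·k1); y_{n+1} = y_n + (h/2)·(k1 + k2).
s=0.000000, y=-1.300000:
  k1 = f(0.000000, -1.300000) = -0.429000
  k2 = f(0.080000, -1.334320) = -0.360411
  y ← -1.300000 + (0.08/2)·(-0.429000 + (-0.360411)) = -1.331576
s=0.080000, y=-1.331576:
  k1 = f(0.080000, -1.331576) = -0.359506
  k2 = f(0.160000, -1.360337) = -0.289593
  y ← -1.331576 + (0.08/2)·(-0.359506 + (-0.289593)) = -1.357540
y(0.16) ≈ -1.3575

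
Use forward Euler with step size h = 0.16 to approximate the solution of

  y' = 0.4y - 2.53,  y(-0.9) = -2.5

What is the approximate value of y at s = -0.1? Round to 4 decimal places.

Euler: y_{n+1} = y_n + h·f(s_n, y_n).
s=-0.900000, y=-2.500000: f=-3.530000 → y ← -2.500000 + 0.16·(-3.530000) = -3.064800
s=-0.740000, y=-3.064800: f=-3.755920 → y ← -3.064800 + 0.16·(-3.755920) = -3.665747
s=-0.580000, y=-3.665747: f=-3.996299 → y ← -3.665747 + 0.16·(-3.996299) = -4.305155
s=-0.420000, y=-4.305155: f=-4.252062 → y ← -4.305155 + 0.16·(-4.252062) = -4.985485
s=-0.260000, y=-4.985485: f=-4.524194 → y ← -4.985485 + 0.16·(-4.524194) = -5.709356
y(-0.1) ≈ -5.7094

-5.7094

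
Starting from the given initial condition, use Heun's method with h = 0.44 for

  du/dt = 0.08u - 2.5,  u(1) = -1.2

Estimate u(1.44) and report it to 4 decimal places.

-2.3623

Heun: k1 = f(t_n, u_n); k2 = f(t_n + h, u_n + h·k1); u_{n+1} = u_n + (h/2)·(k1 + k2).
t=1.000000, u=-1.200000:
  k1 = f(1.000000, -1.200000) = -2.596000
  k2 = f(1.440000, -2.342240) = -2.687379
  u ← -1.200000 + (0.44/2)·(-2.596000 + (-2.687379)) = -2.362343
u(1.44) ≈ -2.3623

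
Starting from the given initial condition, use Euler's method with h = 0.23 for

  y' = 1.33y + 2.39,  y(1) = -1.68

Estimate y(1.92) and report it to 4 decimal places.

Euler: y_{n+1} = y_n + h·f(x_n, y_n).
x=1.000000, y=-1.680000: f=0.155600 → y ← -1.680000 + 0.23·0.155600 = -1.644212
x=1.230000, y=-1.644212: f=0.203198 → y ← -1.644212 + 0.23·0.203198 = -1.597476
x=1.460000, y=-1.597476: f=0.265356 → y ← -1.597476 + 0.23·0.265356 = -1.536444
x=1.690000, y=-1.536444: f=0.346529 → y ← -1.536444 + 0.23·0.346529 = -1.456743
y(1.92) ≈ -1.4567

-1.4567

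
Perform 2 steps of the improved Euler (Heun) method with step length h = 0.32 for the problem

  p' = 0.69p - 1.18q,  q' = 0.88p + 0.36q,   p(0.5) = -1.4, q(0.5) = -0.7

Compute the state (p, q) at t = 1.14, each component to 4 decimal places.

Heun on (p,q): k1 = f(t_n, state_n); k2 = f(t_n + h, state_n + h·k1); state_{n+1} = state_n + (h/2)·(k1 + k2).
0.500000: (-1.400000, -0.700000)
  k1 = (-0.140000, -1.484000)
  predictor → (-1.444800, -1.174880)
  k2 = (0.389446, -1.694381)
  → (-1.360089, -1.208541)
0.820000: (-1.360089, -1.208541)
  k1 = (0.487617, -1.631953)
  predictor → (-1.204051, -1.730766)
  k2 = (1.211508, -1.682641)
  → (-1.088228, -1.738876)
(p(1.14), q(1.14)) ≈ (-1.0882, -1.7389)

-1.0882, -1.7389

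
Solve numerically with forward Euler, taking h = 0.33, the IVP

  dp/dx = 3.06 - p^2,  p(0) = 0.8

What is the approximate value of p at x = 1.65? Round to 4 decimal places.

Euler: p_{n+1} = p_n + h·f(x_n, p_n).
x=0.000000, p=0.800000: f=2.420000 → p ← 0.800000 + 0.33·2.420000 = 1.598600
x=0.330000, p=1.598600: f=0.504478 → p ← 1.598600 + 0.33·0.504478 = 1.765078
x=0.660000, p=1.765078: f=-0.055499 → p ← 1.765078 + 0.33·(-0.055499) = 1.746763
x=0.990000, p=1.746763: f=0.008819 → p ← 1.746763 + 0.33·0.008819 = 1.749673
x=1.320000, p=1.749673: f=-0.001357 → p ← 1.749673 + 0.33·(-0.001357) = 1.749226
p(1.65) ≈ 1.7492

1.7492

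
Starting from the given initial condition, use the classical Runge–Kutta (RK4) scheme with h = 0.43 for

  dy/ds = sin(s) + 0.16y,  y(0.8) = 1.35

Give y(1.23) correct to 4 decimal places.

RK4: k1 = f(s_n, y_n); k2 = f(s_n + h/2, y_n + (h/2)·k1); k3 = f(s_n + h/2, y_n + (h/2)·k2); k4 = f(s_n + h, y_n + h·k3); y_{n+1} = y_n + (h/6)·(k1 + 2k2 + 2k3 + k4).
s=0.800000, y=1.350000:
  k1 = f(0.800000, 1.350000) = 0.933356
  k2 = f(1.015000, 1.550672) = 1.097588
  k3 = f(1.015000, 1.585981) = 1.103238
  k4 = f(1.230000, 1.824392) = 1.234392
  y ← 1.350000 + (0.43/6)·(k1 + 2k2 + 2k3 + k4) = 1.820807
y(1.23) ≈ 1.8208

1.8208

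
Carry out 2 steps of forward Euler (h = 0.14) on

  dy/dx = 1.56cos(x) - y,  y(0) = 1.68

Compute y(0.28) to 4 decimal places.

Euler: y_{n+1} = y_n + h·f(x_n, y_n).
x=0.000000, y=1.680000: f=-0.120000 → y ← 1.680000 + 0.14·(-0.120000) = 1.663200
x=0.140000, y=1.663200: f=-0.118463 → y ← 1.663200 + 0.14·(-0.118463) = 1.646615
y(0.28) ≈ 1.6466

1.6466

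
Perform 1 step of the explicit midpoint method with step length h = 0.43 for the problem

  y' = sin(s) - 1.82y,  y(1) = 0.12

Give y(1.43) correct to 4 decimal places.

0.3243

Midpoint: k1 = f(s_n, y_n); k2 = f(s_n + h/2, y_n + (h/2)·k1); y_{n+1} = y_n + h·k2.
s=1.000000, y=0.120000:
  k1 = f(1.000000, 0.120000) = 0.623071
  k2 = f(1.215000, 0.253960) = 0.475162
  y ← 0.120000 + 0.43·0.475162 = 0.324320
y(1.43) ≈ 0.3243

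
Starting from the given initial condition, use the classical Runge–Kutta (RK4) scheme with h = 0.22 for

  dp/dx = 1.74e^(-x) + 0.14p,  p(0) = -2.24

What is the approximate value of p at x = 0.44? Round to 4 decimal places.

-1.7420

RK4: k1 = f(x_n, p_n); k2 = f(x_n + h/2, p_n + (h/2)·k1); k3 = f(x_n + h/2, p_n + (h/2)·k2); k4 = f(x_n + h, p_n + h·k3); p_{n+1} = p_n + (h/6)·(k1 + 2k2 + 2k3 + k4).
x=0.000000, p=-2.240000:
  k1 = f(0.000000, -2.240000) = 1.426400
  k2 = f(0.110000, -2.083096) = 1.267118
  k3 = f(0.110000, -2.100617) = 1.264665
  k4 = f(0.220000, -1.961774) = 1.121734
  p ← -2.240000 + (0.22/6)·(k1 + 2k2 + 2k3 + k4) = -1.960904
x=0.220000, p=-1.960904:
  k1 = f(0.220000, -1.960904) = 1.121856
  k2 = f(0.330000, -1.837500) = 0.993677
  k3 = f(0.330000, -1.851600) = 0.991703
  k4 = f(0.440000, -1.742730) = 0.876641
  p ← -1.960904 + (0.22/6)·(k1 + 2k2 + 2k3 + k4) = -1.742032
p(0.44) ≈ -1.7420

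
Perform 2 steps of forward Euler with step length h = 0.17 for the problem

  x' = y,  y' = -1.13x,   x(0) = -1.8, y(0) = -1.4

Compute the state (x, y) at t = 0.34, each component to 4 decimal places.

Euler on (x,y): x_{n+1} = x_n + h·x', y_{n+1} = y_n + h·y'.
0.000000: (-1.800000, -1.400000); f=(-1.400000, 2.034000) → (-2.038000, -1.054220)
0.170000: (-2.038000, -1.054220); f=(-1.054220, 2.302940) → (-2.217217, -0.662720)
(x(0.34), y(0.34)) ≈ (-2.2172, -0.6627)

-2.2172, -0.6627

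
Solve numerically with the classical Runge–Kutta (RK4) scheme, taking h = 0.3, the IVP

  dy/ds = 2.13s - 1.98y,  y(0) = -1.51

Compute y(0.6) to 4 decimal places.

RK4: k1 = f(s_n, y_n); k2 = f(s_n + h/2, y_n + (h/2)·k1); k3 = f(s_n + h/2, y_n + (h/2)·k2); k4 = f(s_n + h, y_n + h·k3); y_{n+1} = y_n + (h/6)·(k1 + 2k2 + 2k3 + k4).
s=0.000000, y=-1.510000:
  k1 = f(0.000000, -1.510000) = 2.989800
  k2 = f(0.150000, -1.061530) = 2.421329
  k3 = f(0.150000, -1.146801) = 2.590165
  k4 = f(0.300000, -0.732950) = 2.090242
  y ← -1.510000 + (0.3/6)·(k1 + 2k2 + 2k3 + k4) = -0.754848
s=0.300000, y=-0.754848:
  k1 = f(0.300000, -0.754848) = 2.133600
  k2 = f(0.450000, -0.434808) = 1.819421
  k3 = f(0.450000, -0.481935) = 1.912732
  k4 = f(0.600000, -0.181029) = 1.636437
  y ← -0.754848 + (0.3/6)·(k1 + 2k2 + 2k3 + k4) = -0.193131
y(0.6) ≈ -0.1931

-0.1931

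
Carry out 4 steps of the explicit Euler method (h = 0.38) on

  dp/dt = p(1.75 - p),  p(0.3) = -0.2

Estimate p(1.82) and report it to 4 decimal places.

Euler: p_{n+1} = p_n + h·f(t_n, p_n).
t=0.300000, p=-0.200000: f=-0.390000 → p ← -0.200000 + 0.38·(-0.390000) = -0.348200
t=0.680000, p=-0.348200: f=-0.730593 → p ← -0.348200 + 0.38·(-0.730593) = -0.625825
t=1.060000, p=-0.625825: f=-1.486852 → p ← -0.625825 + 0.38·(-1.486852) = -1.190829
t=1.440000, p=-1.190829: f=-3.502025 → p ← -1.190829 + 0.38·(-3.502025) = -2.521599
p(1.82) ≈ -2.5216

-2.5216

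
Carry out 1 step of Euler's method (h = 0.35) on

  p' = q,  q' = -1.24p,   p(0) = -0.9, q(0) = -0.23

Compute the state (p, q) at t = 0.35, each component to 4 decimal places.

-0.9805, 0.1606

Euler on (p,q): p_{n+1} = p_n + h·p', q_{n+1} = q_n + h·q'.
0.000000: (-0.900000, -0.230000); f=(-0.230000, 1.116000) → (-0.980500, 0.160600)
(p(0.35), q(0.35)) ≈ (-0.9805, 0.1606)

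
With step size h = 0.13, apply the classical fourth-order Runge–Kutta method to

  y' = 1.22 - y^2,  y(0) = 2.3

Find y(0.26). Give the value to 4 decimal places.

1.6491

RK4: k1 = f(x_n, y_n); k2 = f(x_n + h/2, y_n + (h/2)·k1); k3 = f(x_n + h/2, y_n + (h/2)·k2); k4 = f(x_n + h, y_n + h·k3); y_{n+1} = y_n + (h/6)·(k1 + 2k2 + 2k3 + k4).
x=0.000000, y=2.300000:
  k1 = f(0.000000, 2.300000) = -4.070000
  k2 = f(0.065000, 2.035450) = -2.923057
  k3 = f(0.065000, 2.110001) = -3.232106
  k4 = f(0.130000, 1.879826) = -2.313747
  y ← 2.300000 + (0.13/6)·(k1 + 2k2 + 2k3 + k4) = 1.894962
x=0.130000, y=1.894962:
  k1 = f(0.130000, 1.894962) = -2.370880
  k2 = f(0.195000, 1.740855) = -1.810575
  k3 = f(0.195000, 1.777274) = -1.938704
  k4 = f(0.260000, 1.642930) = -1.479220
  y ← 1.894962 + (0.13/6)·(k1 + 2k2 + 2k3 + k4) = 1.649074
y(0.26) ≈ 1.6491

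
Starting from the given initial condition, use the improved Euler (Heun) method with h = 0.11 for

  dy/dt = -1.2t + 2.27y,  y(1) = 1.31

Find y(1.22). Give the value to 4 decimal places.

1.7777

Heun: k1 = f(t_n, y_n); k2 = f(t_n + h, y_n + h·k1); y_{n+1} = y_n + (h/2)·(k1 + k2).
t=1.000000, y=1.310000:
  k1 = f(1.000000, 1.310000) = 1.773700
  k2 = f(1.110000, 1.505107) = 2.084593
  y ← 1.310000 + (0.11/2)·(1.773700 + 2.084593) = 1.522206
t=1.110000, y=1.522206:
  k1 = f(1.110000, 1.522206) = 2.123408
  k2 = f(1.220000, 1.755781) = 2.521623
  y ← 1.522206 + (0.11/2)·(2.123408 + 2.521623) = 1.777683
y(1.22) ≈ 1.7777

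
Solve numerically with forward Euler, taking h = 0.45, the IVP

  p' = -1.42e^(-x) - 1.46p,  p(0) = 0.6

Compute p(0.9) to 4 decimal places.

-0.5560

Euler: p_{n+1} = p_n + h·f(x_n, p_n).
x=0.000000, p=0.600000: f=-2.296000 → p ← 0.600000 + 0.45·(-2.296000) = -0.433200
x=0.450000, p=-0.433200: f=-0.272960 → p ← -0.433200 + 0.45·(-0.272960) = -0.556032
p(0.9) ≈ -0.5560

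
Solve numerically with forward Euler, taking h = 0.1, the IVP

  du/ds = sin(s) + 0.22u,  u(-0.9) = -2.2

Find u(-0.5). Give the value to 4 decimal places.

Euler: u_{n+1} = u_n + h·f(s_n, u_n).
s=-0.900000, u=-2.200000: f=-1.267327 → u ← -2.200000 + 0.1·(-1.267327) = -2.326733
s=-0.800000, u=-2.326733: f=-1.229237 → u ← -2.326733 + 0.1·(-1.229237) = -2.449656
s=-0.700000, u=-2.449656: f=-1.183142 → u ← -2.449656 + 0.1·(-1.183142) = -2.567971
s=-0.600000, u=-2.567971: f=-1.129596 → u ← -2.567971 + 0.1·(-1.129596) = -2.680930
u(-0.5) ≈ -2.6809

-2.6809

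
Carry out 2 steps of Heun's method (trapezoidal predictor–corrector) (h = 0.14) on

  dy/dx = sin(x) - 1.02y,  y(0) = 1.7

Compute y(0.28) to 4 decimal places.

Heun: k1 = f(x_n, y_n); k2 = f(x_n + h, y_n + h·k1); y_{n+1} = y_n + (h/2)·(k1 + k2).
x=0.000000, y=1.700000:
  k1 = f(0.000000, 1.700000) = -1.734000
  k2 = f(0.140000, 1.457240) = -1.346842
  y ← 1.700000 + (0.14/2)·(-1.734000 + (-1.346842)) = 1.484341
x=0.140000, y=1.484341:
  k1 = f(0.140000, 1.484341) = -1.374485
  k2 = f(0.280000, 1.291913) = -1.041396
  y ← 1.484341 + (0.14/2)·(-1.374485 + (-1.041396)) = 1.315229
y(0.28) ≈ 1.3152

1.3152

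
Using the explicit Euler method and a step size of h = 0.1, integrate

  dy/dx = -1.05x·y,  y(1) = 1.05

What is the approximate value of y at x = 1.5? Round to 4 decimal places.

0.5351

Euler: y_{n+1} = y_n + h·f(x_n, y_n).
x=1.000000, y=1.050000: f=-1.102500 → y ← 1.050000 + 0.1·(-1.102500) = 0.939750
x=1.100000, y=0.939750: f=-1.085411 → y ← 0.939750 + 0.1·(-1.085411) = 0.831209
x=1.200000, y=0.831209: f=-1.047323 → y ← 0.831209 + 0.1·(-1.047323) = 0.726477
x=1.300000, y=0.726477: f=-0.991640 → y ← 0.726477 + 0.1·(-0.991640) = 0.627313
x=1.400000, y=0.627313: f=-0.922149 → y ← 0.627313 + 0.1·(-0.922149) = 0.535098
y(1.5) ≈ 0.5351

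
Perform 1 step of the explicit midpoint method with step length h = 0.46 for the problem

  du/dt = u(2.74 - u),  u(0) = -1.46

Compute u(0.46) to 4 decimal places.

Midpoint: k1 = f(t_n, u_n); k2 = f(t_n + h/2, u_n + (h/2)·k1); u_{n+1} = u_n + h·k2.
t=0.000000, u=-1.460000:
  k1 = f(0.000000, -1.460000) = -6.132000
  k2 = f(0.230000, -2.870360) = -16.103753
  u ← -1.460000 + 0.46·(-16.103753) = -8.867726
u(0.46) ≈ -8.8677

-8.8677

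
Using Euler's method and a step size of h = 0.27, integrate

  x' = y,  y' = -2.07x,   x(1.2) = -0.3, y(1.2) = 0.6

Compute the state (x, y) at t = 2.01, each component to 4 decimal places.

Euler on (x,y): x_{n+1} = x_n + h·x', y_{n+1} = y_n + h·y'.
1.200000: (-0.300000, 0.600000); f=(0.600000, 0.621000) → (-0.138000, 0.767670)
1.470000: (-0.138000, 0.767670); f=(0.767670, 0.285660) → (0.069271, 0.844798)
1.740000: (0.069271, 0.844798); f=(0.844798, -0.143391) → (0.297366, 0.806083)
(x(2.01), y(2.01)) ≈ (0.2974, 0.8061)

0.2974, 0.8061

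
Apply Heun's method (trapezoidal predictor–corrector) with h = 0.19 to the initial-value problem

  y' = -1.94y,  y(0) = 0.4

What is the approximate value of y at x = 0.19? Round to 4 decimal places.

0.2797

Heun: k1 = f(x_n, y_n); k2 = f(x_n + h, y_n + h·k1); y_{n+1} = y_n + (h/2)·(k1 + k2).
x=0.000000, y=0.400000:
  k1 = f(0.000000, 0.400000) = -0.776000
  k2 = f(0.190000, 0.252560) = -0.489966
  y ← 0.400000 + (0.19/2)·(-0.776000 + (-0.489966)) = 0.279733
y(0.19) ≈ 0.2797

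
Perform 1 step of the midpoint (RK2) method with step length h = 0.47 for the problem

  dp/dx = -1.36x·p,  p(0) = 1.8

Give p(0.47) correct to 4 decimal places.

1.5296

Midpoint: k1 = f(x_n, p_n); k2 = f(x_n + h/2, p_n + (h/2)·k1); p_{n+1} = p_n + h·k2.
x=0.000000, p=1.800000:
  k1 = f(0.000000, 1.800000) = 0.000000
  k2 = f(0.235000, 1.800000) = -0.575280
  p ← 1.800000 + 0.47·(-0.575280) = 1.529618
p(0.47) ≈ 1.5296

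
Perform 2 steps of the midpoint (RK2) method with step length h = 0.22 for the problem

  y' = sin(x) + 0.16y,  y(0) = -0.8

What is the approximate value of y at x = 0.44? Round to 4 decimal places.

Midpoint: k1 = f(x_n, y_n); k2 = f(x_n + h/2, y_n + (h/2)·k1); y_{n+1} = y_n + h·k2.
x=0.000000, y=-0.800000:
  k1 = f(0.000000, -0.800000) = -0.128000
  k2 = f(0.110000, -0.814080) = -0.020474
  y ← -0.800000 + 0.22·(-0.020474) = -0.804504
x=0.220000, y=-0.804504:
  k1 = f(0.220000, -0.804504) = 0.089509
  k2 = f(0.330000, -0.794658) = 0.196898
  y ← -0.804504 + 0.22·0.196898 = -0.761187
y(0.44) ≈ -0.7612

-0.7612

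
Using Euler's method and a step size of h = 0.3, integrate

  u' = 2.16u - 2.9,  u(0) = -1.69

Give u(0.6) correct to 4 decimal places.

Euler: u_{n+1} = u_n + h·f(x_n, u_n).
x=0.000000, u=-1.690000: f=-6.550400 → u ← -1.690000 + 0.3·(-6.550400) = -3.655120
x=0.300000, u=-3.655120: f=-10.795059 → u ← -3.655120 + 0.3·(-10.795059) = -6.893638
u(0.6) ≈ -6.8936

-6.8936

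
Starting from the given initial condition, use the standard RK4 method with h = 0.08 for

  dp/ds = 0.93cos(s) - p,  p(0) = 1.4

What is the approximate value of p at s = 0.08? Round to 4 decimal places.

1.3638

RK4: k1 = f(s_n, p_n); k2 = f(s_n + h/2, p_n + (h/2)·k1); k3 = f(s_n + h/2, p_n + (h/2)·k2); k4 = f(s_n + h, p_n + h·k3); p_{n+1} = p_n + (h/6)·(k1 + 2k2 + 2k3 + k4).
s=0.000000, p=1.400000:
  k1 = f(0.000000, 1.400000) = -0.470000
  k2 = f(0.040000, 1.381200) = -0.451944
  k3 = f(0.040000, 1.381922) = -0.452666
  k4 = f(0.080000, 1.363787) = -0.436761
  p ← 1.400000 + (0.08/6)·(k1 + 2k2 + 2k3 + k4) = 1.363787
p(0.08) ≈ 1.3638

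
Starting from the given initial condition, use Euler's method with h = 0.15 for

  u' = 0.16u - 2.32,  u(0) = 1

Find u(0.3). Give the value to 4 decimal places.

Euler: u_{n+1} = u_n + h·f(x_n, u_n).
x=0.000000, u=1.000000: f=-2.160000 → u ← 1.000000 + 0.15·(-2.160000) = 0.676000
x=0.150000, u=0.676000: f=-2.211840 → u ← 0.676000 + 0.15·(-2.211840) = 0.344224
u(0.3) ≈ 0.3442

0.3442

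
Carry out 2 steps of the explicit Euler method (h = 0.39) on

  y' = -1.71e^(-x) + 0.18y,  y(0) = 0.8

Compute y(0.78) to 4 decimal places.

Euler: y_{n+1} = y_n + h·f(x_n, y_n).
x=0.000000, y=0.800000: f=-1.566000 → y ← 0.800000 + 0.39·(-1.566000) = 0.189260
x=0.390000, y=0.189260: f=-1.123700 → y ← 0.189260 + 0.39·(-1.123700) = -0.248983
y(0.78) ≈ -0.2490

-0.2490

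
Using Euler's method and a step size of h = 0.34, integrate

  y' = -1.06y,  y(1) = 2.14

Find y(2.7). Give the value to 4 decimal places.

Euler: y_{n+1} = y_n + h·f(x_n, y_n).
x=1.000000, y=2.140000: f=-2.268400 → y ← 2.140000 + 0.34·(-2.268400) = 1.368744
x=1.340000, y=1.368744: f=-1.450869 → y ← 1.368744 + 0.34·(-1.450869) = 0.875449
x=1.680000, y=0.875449: f=-0.927976 → y ← 0.875449 + 0.34·(-0.927976) = 0.559937
x=2.020000, y=0.559937: f=-0.593533 → y ← 0.559937 + 0.34·(-0.593533) = 0.358136
x=2.360000, y=0.358136: f=-0.379624 → y ← 0.358136 + 0.34·(-0.379624) = 0.229064
y(2.7) ≈ 0.2291

0.2291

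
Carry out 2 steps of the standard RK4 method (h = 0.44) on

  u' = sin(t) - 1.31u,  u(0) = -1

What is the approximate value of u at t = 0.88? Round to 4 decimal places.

RK4: k1 = f(t_n, u_n); k2 = f(t_n + h/2, u_n + (h/2)·k1); k3 = f(t_n + h/2, u_n + (h/2)·k2); k4 = f(t_n + h, u_n + h·k3); u_{n+1} = u_n + (h/6)·(k1 + 2k2 + 2k3 + k4).
t=0.000000, u=-1.000000:
  k1 = f(0.000000, -1.000000) = 1.310000
  k2 = f(0.220000, -0.711800) = 1.150688
  k3 = f(0.220000, -0.746849) = 1.196601
  k4 = f(0.440000, -0.473495) = 1.046218
  u ← -1.000000 + (0.44/6)·(k1 + 2k2 + 2k3 + k4) = -0.482942
t=0.440000, u=-0.482942:
  k1 = f(0.440000, -0.482942) = 1.058593
  k2 = f(0.660000, -0.250051) = 0.940684
  k3 = f(0.660000, -0.275991) = 0.974665
  k4 = f(0.880000, -0.054089) = 0.841595
  u ← -0.482942 + (0.44/6)·(k1 + 2k2 + 2k3 + k4) = -0.062677
u(0.88) ≈ -0.0627

-0.0627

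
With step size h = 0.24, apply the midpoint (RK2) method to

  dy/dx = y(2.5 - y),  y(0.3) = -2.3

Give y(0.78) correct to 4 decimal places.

-86.3116

Midpoint: k1 = f(x_n, y_n); k2 = f(x_n + h/2, y_n + (h/2)·k1); y_{n+1} = y_n + h·k2.
x=0.300000, y=-2.300000:
  k1 = f(0.300000, -2.300000) = -11.040000
  k2 = f(0.420000, -3.624800) = -22.201175
  y ← -2.300000 + 0.24·(-22.201175) = -7.628282
x=0.540000, y=-7.628282:
  k1 = f(0.540000, -7.628282) = -77.261391
  k2 = f(0.660000, -16.899649) = -327.847258
  y ← -7.628282 + 0.24·(-327.847258) = -86.311624
y(0.78) ≈ -86.3116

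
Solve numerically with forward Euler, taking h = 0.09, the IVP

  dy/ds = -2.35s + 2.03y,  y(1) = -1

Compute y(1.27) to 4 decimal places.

Euler: y_{n+1} = y_n + h·f(s_n, y_n).
s=1.000000, y=-1.000000: f=-4.380000 → y ← -1.000000 + 0.09·(-4.380000) = -1.394200
s=1.090000, y=-1.394200: f=-5.391726 → y ← -1.394200 + 0.09·(-5.391726) = -1.879455
s=1.180000, y=-1.879455: f=-6.588294 → y ← -1.879455 + 0.09·(-6.588294) = -2.472402
y(1.27) ≈ -2.4724

-2.4724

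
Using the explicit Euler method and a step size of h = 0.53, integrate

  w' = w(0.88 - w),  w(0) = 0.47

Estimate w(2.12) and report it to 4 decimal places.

Euler: w_{n+1} = w_n + h·f(t_n, w_n).
t=0.000000, w=0.470000: f=0.192700 → w ← 0.470000 + 0.53·0.192700 = 0.572131
t=0.530000, w=0.572131: f=0.176141 → w ← 0.572131 + 0.53·0.176141 = 0.665486
t=1.060000, w=0.665486: f=0.142756 → w ← 0.665486 + 0.53·0.142756 = 0.741147
t=1.590000, w=0.741147: f=0.102911 → w ← 0.741147 + 0.53·0.102911 = 0.795689
w(2.12) ≈ 0.7957

0.7957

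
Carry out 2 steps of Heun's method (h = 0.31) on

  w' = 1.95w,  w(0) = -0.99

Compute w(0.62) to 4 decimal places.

-3.1622

Heun: k1 = f(x_n, w_n); k2 = f(x_n + h, w_n + h·k1); w_{n+1} = w_n + (h/2)·(k1 + k2).
x=0.000000, w=-0.990000:
  k1 = f(0.000000, -0.990000) = -1.930500
  k2 = f(0.310000, -1.588455) = -3.097487
  w ← -0.990000 + (0.31/2)·(-1.930500 + (-3.097487)) = -1.769338
x=0.310000, w=-1.769338:
  k1 = f(0.310000, -1.769338) = -3.450209
  k2 = f(0.620000, -2.838903) = -5.535861
  w ← -1.769338 + (0.31/2)·(-3.450209 + (-5.535861)) = -3.162179
w(0.62) ≈ -3.1622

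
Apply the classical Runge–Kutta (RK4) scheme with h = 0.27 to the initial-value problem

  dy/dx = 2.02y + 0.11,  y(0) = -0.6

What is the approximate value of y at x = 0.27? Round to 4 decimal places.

-0.9954

RK4: k1 = f(x_n, y_n); k2 = f(x_n + h/2, y_n + (h/2)·k1); k3 = f(x_n + h/2, y_n + (h/2)·k2); k4 = f(x_n + h, y_n + h·k3); y_{n+1} = y_n + (h/6)·(k1 + 2k2 + 2k3 + k4).
x=0.000000, y=-0.600000:
  k1 = f(0.000000, -0.600000) = -1.102000
  k2 = f(0.135000, -0.748770) = -1.402515
  k3 = f(0.135000, -0.789340) = -1.484466
  k4 = f(0.270000, -1.000806) = -1.911628
  y ← -0.600000 + (0.27/6)·(k1 + 2k2 + 2k3 + k4) = -0.995442
y(0.27) ≈ -0.9954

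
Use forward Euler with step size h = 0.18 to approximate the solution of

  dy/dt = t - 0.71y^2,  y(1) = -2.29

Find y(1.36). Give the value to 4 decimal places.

-3.5556

Euler: y_{n+1} = y_n + h·f(t_n, y_n).
t=1.000000, y=-2.290000: f=-2.723311 → y ← -2.290000 + 0.18·(-2.723311) = -2.780196
t=1.180000, y=-2.780196: f=-4.307938 → y ← -2.780196 + 0.18·(-4.307938) = -3.555625
y(1.36) ≈ -3.5556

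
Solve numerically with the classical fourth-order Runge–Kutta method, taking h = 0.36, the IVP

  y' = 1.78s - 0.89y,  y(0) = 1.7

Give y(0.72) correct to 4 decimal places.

RK4: k1 = f(s_n, y_n); k2 = f(s_n + h/2, y_n + (h/2)·k1); k3 = f(s_n + h/2, y_n + (h/2)·k2); k4 = f(s_n + h, y_n + h·k3); y_{n+1} = y_n + (h/6)·(k1 + 2k2 + 2k3 + k4).
s=0.000000, y=1.700000:
  k1 = f(0.000000, 1.700000) = -1.513000
  k2 = f(0.180000, 1.427660) = -0.950217
  k3 = f(0.180000, 1.528961) = -1.040375
  k4 = f(0.360000, 1.325465) = -0.538864
  y ← 1.700000 + (0.36/6)·(k1 + 2k2 + 2k3 + k4) = 1.338017
s=0.360000, y=1.338017:
  k1 = f(0.360000, 1.338017) = -0.550035
  k2 = f(0.540000, 1.239011) = -0.141520
  k3 = f(0.540000, 1.312544) = -0.206964
  k4 = f(0.720000, 1.263510) = 0.157076
  y ← 1.338017 + (0.36/6)·(k1 + 2k2 + 2k3 + k4) = 1.272622
y(0.72) ≈ 1.2726

1.2726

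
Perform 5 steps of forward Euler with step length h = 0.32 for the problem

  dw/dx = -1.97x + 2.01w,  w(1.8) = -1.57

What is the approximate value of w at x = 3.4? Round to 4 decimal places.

Euler: w_{n+1} = w_n + h·f(x_n, w_n).
x=1.800000, w=-1.570000: f=-6.701700 → w ← -1.570000 + 0.32·(-6.701700) = -3.714544
x=2.120000, w=-3.714544: f=-11.642633 → w ← -3.714544 + 0.32·(-11.642633) = -7.440187
x=2.440000, w=-7.440187: f=-19.761575 → w ← -7.440187 + 0.32·(-19.761575) = -13.763891
x=2.760000, w=-13.763891: f=-33.102620 → w ← -13.763891 + 0.32·(-33.102620) = -24.356729
x=3.080000, w=-24.356729: f=-55.024626 → w ← -24.356729 + 0.32·(-55.024626) = -41.964610
w(3.4) ≈ -41.9646

-41.9646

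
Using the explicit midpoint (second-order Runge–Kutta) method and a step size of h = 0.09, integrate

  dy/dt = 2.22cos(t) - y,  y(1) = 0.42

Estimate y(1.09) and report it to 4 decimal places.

0.4793

Midpoint: k1 = f(t_n, y_n); k2 = f(t_n + h/2, y_n + (h/2)·k1); y_{n+1} = y_n + h·k2.
t=1.000000, y=0.420000:
  k1 = f(1.000000, 0.420000) = 0.779471
  k2 = f(1.045000, 0.455076) = 0.659146
  y ← 0.420000 + 0.09·0.659146 = 0.479323
y(1.09) ≈ 0.4793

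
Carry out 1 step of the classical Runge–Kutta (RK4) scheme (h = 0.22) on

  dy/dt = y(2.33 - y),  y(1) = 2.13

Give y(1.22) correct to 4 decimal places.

RK4: k1 = f(t_n, y_n); k2 = f(t_n + h/2, y_n + (h/2)·k1); k3 = f(t_n + h/2, y_n + (h/2)·k2); k4 = f(t_n + h, y_n + h·k3); y_{n+1} = y_n + (h/6)·(k1 + 2k2 + 2k3 + k4).
t=1.000000, y=2.130000:
  k1 = f(1.000000, 2.130000) = 0.426000
  k2 = f(1.110000, 2.176860) = 0.333364
  k3 = f(1.110000, 2.166670) = 0.353882
  k4 = f(1.220000, 2.207854) = 0.269680
  y ← 2.130000 + (0.22/6)·(k1 + 2k2 + 2k3 + k4) = 2.205906
y(1.22) ≈ 2.2059

2.2059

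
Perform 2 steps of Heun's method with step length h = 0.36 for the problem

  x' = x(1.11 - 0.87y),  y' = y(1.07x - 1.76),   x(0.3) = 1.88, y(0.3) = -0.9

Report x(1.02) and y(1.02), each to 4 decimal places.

Heun on (x,y): k1 = f(t_n, state_n); k2 = f(t_n + h, state_n + h·k1); state_{n+1} = state_n + (h/2)·(k1 + k2).
0.300000: (1.880000, -0.900000)
  k1 = (3.558840, -0.226440)
  predictor → (3.161182, -0.981518)
  k2 = (6.208313, -1.592479)
  → (3.638087, -1.227405)
0.660000: (3.638087, -1.227405)
  k1 = (7.923182, -2.617753)
  predictor → (6.490433, -2.169797)
  k2 = (19.456522, -11.249883)
  → (8.566434, -3.723580)
(x(1.02), y(1.02)) ≈ (8.5664, -3.7236)

8.5664, -3.7236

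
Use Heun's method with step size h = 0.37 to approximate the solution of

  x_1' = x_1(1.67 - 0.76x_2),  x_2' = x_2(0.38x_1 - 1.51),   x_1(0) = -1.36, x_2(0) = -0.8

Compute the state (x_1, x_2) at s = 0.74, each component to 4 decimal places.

-5.2972, -0.2020

Heun on (x_1,x_2): k1 = f(s_n, state_n); k2 = f(s_n + h, state_n + h·k1); state_{n+1} = state_n + (h/2)·(k1 + k2).
0.000000: (-1.360000, -0.800000)
  k1 = (-3.098080, 1.621440)
  predictor → (-2.506290, -0.200067)
  k2 = (-4.566588, 0.492643)
  → (-2.777964, -0.408895)
0.370000: (-2.777964, -0.408895)
  k1 = (-5.502479, 1.049071)
  predictor → (-4.813881, -0.020738)
  k2 = (-8.115053, 0.069251)
  → (-5.297207, -0.202005)
(x_1(0.74), x_2(0.74)) ≈ (-5.2972, -0.2020)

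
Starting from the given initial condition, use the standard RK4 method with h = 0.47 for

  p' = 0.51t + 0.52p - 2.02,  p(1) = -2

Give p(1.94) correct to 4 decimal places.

-4.8241

RK4: k1 = f(t_n, p_n); k2 = f(t_n + h/2, p_n + (h/2)·k1); k3 = f(t_n + h/2, p_n + (h/2)·k2); k4 = f(t_n + h, p_n + h·k3); p_{n+1} = p_n + (h/6)·(k1 + 2k2 + 2k3 + k4).
t=1.000000, p=-2.000000:
  k1 = f(1.000000, -2.000000) = -2.550000
  k2 = f(1.235000, -2.599250) = -2.741760
  k3 = f(1.235000, -2.644314) = -2.765193
  k4 = f(1.470000, -3.299641) = -2.986113
  p ← -2.000000 + (0.47/6)·(k1 + 2k2 + 2k3 + k4) = -3.296418
t=1.470000, p=-3.296418:
  k1 = f(1.470000, -3.296418) = -2.984437
  k2 = f(1.705000, -3.997761) = -3.229286
  k3 = f(1.705000, -4.055300) = -3.259206
  k4 = f(1.940000, -4.828245) = -3.541287
  p ← -3.296418 + (0.47/6)·(k1 + 2k2 + 2k3 + k4) = -4.824130
p(1.94) ≈ -4.8241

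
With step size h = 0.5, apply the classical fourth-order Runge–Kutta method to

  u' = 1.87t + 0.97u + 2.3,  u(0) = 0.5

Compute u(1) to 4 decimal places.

6.5264

RK4: k1 = f(t_n, u_n); k2 = f(t_n + h/2, u_n + (h/2)·k1); k3 = f(t_n + h/2, u_n + (h/2)·k2); k4 = f(t_n + h, u_n + h·k3); u_{n+1} = u_n + (h/6)·(k1 + 2k2 + 2k3 + k4).
t=0.000000, u=0.500000:
  k1 = f(0.000000, 0.500000) = 2.785000
  k2 = f(0.250000, 1.196250) = 3.927862
  k3 = f(0.250000, 1.481966) = 4.205007
  k4 = f(0.500000, 2.602503) = 5.759428
  u ← 0.500000 + (0.5/6)·(k1 + 2k2 + 2k3 + k4) = 2.567514
t=0.500000, u=2.567514:
  k1 = f(0.500000, 2.567514) = 5.725488
  k2 = f(0.750000, 3.998886) = 7.581419
  k3 = f(0.750000, 4.462869) = 8.031483
  k4 = f(1.000000, 6.583255) = 10.555758
  u ← 2.567514 + (0.5/6)·(k1 + 2k2 + 2k3 + k4) = 6.526435
u(1) ≈ 6.5264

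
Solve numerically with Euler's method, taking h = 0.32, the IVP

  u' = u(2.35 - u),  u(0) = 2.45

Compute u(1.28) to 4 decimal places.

Euler: u_{n+1} = u_n + h·f(t_n, u_n).
t=0.000000, u=2.450000: f=-0.245000 → u ← 2.450000 + 0.32·(-0.245000) = 2.371600
t=0.320000, u=2.371600: f=-0.051227 → u ← 2.371600 + 0.32·(-0.051227) = 2.355208
t=0.640000, u=2.355208: f=-0.012265 → u ← 2.355208 + 0.32·(-0.012265) = 2.351283
t=0.960000, u=2.351283: f=-0.003016 → u ← 2.351283 + 0.32·(-0.003016) = 2.350318
u(1.28) ≈ 2.3503

2.3503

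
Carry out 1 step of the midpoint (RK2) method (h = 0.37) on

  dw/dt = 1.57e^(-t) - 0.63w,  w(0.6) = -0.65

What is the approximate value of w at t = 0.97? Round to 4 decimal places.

Midpoint: k1 = f(t_n, w_n); k2 = f(t_n + h/2, w_n + (h/2)·k1); w_{n+1} = w_n + h·k2.
t=0.600000, w=-0.650000:
  k1 = f(0.600000, -0.650000) = 1.271134
  k2 = f(0.785000, -0.414840) = 0.977457
  w ← -0.650000 + 0.37·0.977457 = -0.288341
w(0.97) ≈ -0.2883

-0.2883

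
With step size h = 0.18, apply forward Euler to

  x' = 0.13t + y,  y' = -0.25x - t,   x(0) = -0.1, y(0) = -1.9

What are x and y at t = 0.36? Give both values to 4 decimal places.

-0.7790, -1.9080

Euler on (x,y): x_{n+1} = x_n + h·x', y_{n+1} = y_n + h·y'.
0.000000: (-0.100000, -1.900000); f=(-1.900000, 0.025000) → (-0.442000, -1.895500)
0.180000: (-0.442000, -1.895500); f=(-1.872100, -0.069500) → (-0.778978, -1.908010)
(x(0.36), y(0.36)) ≈ (-0.7790, -1.9080)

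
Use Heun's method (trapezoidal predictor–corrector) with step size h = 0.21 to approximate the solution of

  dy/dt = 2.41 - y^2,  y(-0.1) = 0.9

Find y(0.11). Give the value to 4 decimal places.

Heun: k1 = f(t_n, y_n); k2 = f(t_n + h, y_n + h·k1); y_{n+1} = y_n + (h/2)·(k1 + k2).
t=-0.100000, y=0.900000:
  k1 = f(-0.100000, 0.900000) = 1.600000
  k2 = f(0.110000, 1.236000) = 0.882304
  y ← 0.900000 + (0.21/2)·(1.600000 + 0.882304) = 1.160642
y(0.11) ≈ 1.1606

1.1606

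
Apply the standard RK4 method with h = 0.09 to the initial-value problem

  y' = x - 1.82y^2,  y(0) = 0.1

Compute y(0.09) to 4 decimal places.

0.1024

RK4: k1 = f(x_n, y_n); k2 = f(x_n + h/2, y_n + (h/2)·k1); k3 = f(x_n + h/2, y_n + (h/2)·k2); k4 = f(x_n + h, y_n + h·k3); y_{n+1} = y_n + (h/6)·(k1 + 2k2 + 2k3 + k4).
x=0.000000, y=0.100000:
  k1 = f(0.000000, 0.100000) = -0.018200
  k2 = f(0.045000, 0.099181) = 0.027097
  k3 = f(0.045000, 0.101219) = 0.026353
  k4 = f(0.090000, 0.102372) = 0.070926
  y ← 0.100000 + (0.09/6)·(k1 + 2k2 + 2k3 + k4) = 0.102394
y(0.09) ≈ 0.1024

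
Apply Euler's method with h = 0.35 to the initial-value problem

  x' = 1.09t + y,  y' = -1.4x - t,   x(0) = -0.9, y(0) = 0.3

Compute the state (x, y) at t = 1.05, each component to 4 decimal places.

Euler on (x,y): x_{n+1} = x_n + h·x', y_{n+1} = y_n + h·y'.
0.000000: (-0.900000, 0.300000); f=(0.300000, 1.260000) → (-0.795000, 0.741000)
0.350000: (-0.795000, 0.741000); f=(1.122500, 0.763000) → (-0.402125, 1.008050)
0.700000: (-0.402125, 1.008050); f=(1.771050, -0.137025) → (0.217742, 0.960091)
(x(1.05), y(1.05)) ≈ (0.2177, 0.9601)

0.2177, 0.9601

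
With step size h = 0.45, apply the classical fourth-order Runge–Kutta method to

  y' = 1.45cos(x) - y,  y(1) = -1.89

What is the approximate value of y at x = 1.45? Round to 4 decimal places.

-1.0374

RK4: k1 = f(x_n, y_n); k2 = f(x_n + h/2, y_n + (h/2)·k1); k3 = f(x_n + h/2, y_n + (h/2)·k2); k4 = f(x_n + h, y_n + h·k3); y_{n+1} = y_n + (h/6)·(k1 + 2k2 + 2k3 + k4).
x=1.000000, y=-1.890000:
  k1 = f(1.000000, -1.890000) = 2.673438
  k2 = f(1.225000, -1.288476) = 1.779948
  k3 = f(1.225000, -1.489512) = 1.980983
  k4 = f(1.450000, -0.998557) = 1.173287
  y ← -1.890000 + (0.45/6)·(k1 + 2k2 + 2k3 + k4) = -1.037356
y(1.45) ≈ -1.0374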